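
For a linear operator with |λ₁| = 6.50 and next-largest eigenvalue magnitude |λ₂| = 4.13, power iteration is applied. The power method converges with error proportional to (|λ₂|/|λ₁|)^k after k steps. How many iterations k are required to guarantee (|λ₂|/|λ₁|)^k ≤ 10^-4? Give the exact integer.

|λ₂/λ₁| = 4.13/6.50 = 0.63538
Need k ≥ ln(10^-4) / ln(0.63538) = -9.2103 / -0.4535 ≈ 20.308
Smallest integer k satisfying the bound: 21

21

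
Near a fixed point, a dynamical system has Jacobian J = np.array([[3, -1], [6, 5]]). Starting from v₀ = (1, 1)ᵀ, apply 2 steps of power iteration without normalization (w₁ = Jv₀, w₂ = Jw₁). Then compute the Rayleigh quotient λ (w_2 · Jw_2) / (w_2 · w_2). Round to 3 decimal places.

λ ≈ 4.618

w1 = Jv₀ = (2, 11)
w2 = Jw1 = (-5, 67)
Jw2 = (-82, 305)
w2·Jw2 = (-5)·(-82) + 67·305 = 20845; w2·w2 = (-5)·(-5) + 67·67 = 4514
λ ≈ 20845/4514 = 4.618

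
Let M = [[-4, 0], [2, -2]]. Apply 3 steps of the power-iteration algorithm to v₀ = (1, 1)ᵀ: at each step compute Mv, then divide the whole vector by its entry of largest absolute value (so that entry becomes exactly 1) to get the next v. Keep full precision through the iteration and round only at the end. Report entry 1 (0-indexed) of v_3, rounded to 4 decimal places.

Mv0 = (-4.00000, 0.00000); divide by -4.00000 → v1 = (1.00000, 0.00000)
Mv1 = (-4.00000, 2.00000); divide by -4.00000 → v2 = (1.00000, -0.50000)
Mv2 = (-4.00000, 3.00000); divide by -4.00000 → v3 = (1.00000, -0.75000)
Requested entry of v3: 48/-64 = -0.7500

-0.7500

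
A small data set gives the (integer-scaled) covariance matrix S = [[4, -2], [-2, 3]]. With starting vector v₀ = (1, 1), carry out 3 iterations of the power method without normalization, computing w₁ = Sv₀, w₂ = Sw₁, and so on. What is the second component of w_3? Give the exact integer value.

w1 = Sv₀ = (4·1 + (-2)·1; (-2)·1 + 3·1) = (2, 1)
w2 = Sw1 = (4·2 + (-2)·1; (-2)·2 + 3·1) = (6, -1)
w3 = Sw2 = (26, -15)
The requested component of w3 is -15.

-15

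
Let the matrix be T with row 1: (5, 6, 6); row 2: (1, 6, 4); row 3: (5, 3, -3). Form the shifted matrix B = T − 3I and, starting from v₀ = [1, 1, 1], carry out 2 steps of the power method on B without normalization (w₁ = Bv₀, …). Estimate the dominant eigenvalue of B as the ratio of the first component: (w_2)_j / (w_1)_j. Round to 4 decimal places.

B = T − 3I has rows (2, 6, 6); (1, 3, 4); (5, 3, -6)
w1 = Bv₀ = (2·1 + 6·1 + 6·1; 1·1 + 3·1 + 4·1; 5·1 + 3·1 + (-6)·1) = (14, 8, 2)
w2 = Bw1 = (2·14 + 6·8 + 6·2; 1·14 + 3·8 + 4·2; 5·14 + 3·8 + (-6)·2) = (88, 46, 82)
Ratio: 88/14 = 6.2857

6.2857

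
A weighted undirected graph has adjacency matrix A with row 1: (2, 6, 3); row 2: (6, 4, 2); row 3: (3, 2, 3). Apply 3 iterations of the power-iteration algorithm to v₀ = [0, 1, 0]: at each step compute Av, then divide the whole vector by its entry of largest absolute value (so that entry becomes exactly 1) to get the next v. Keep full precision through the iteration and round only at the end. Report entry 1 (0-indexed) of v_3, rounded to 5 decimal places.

1.00000

Av0 = (6.000000, 4.000000, 2.000000); divide by 6.000000 → v1 = (1.000000, 0.666667, 0.333333)
Av1 = (7.000000, 9.333333, 5.333333); divide by 9.333333 → v2 = (0.750000, 1.000000, 0.571429)
Av2 = (9.214286, 9.642857, 5.964286); divide by 9.642857 → v3 = (0.955556, 1.000000, 0.618519)
Requested entry of v3: 540/540 = 1.00000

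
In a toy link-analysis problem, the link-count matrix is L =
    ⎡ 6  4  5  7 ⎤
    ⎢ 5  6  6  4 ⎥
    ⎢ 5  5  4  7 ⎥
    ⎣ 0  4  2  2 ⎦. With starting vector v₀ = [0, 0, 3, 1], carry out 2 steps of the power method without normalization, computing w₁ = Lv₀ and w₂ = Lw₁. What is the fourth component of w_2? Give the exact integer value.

142

w1 = Lv₀ = (22, 22, 19, 8)
w2 = Lw1 = (371, 388, 352, 142)
The requested component of w2 is 142.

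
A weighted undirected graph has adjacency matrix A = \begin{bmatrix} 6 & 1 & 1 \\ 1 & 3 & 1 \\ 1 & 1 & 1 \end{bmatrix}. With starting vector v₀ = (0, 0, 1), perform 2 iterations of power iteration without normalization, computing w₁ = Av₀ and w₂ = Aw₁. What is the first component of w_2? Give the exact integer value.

8

w1 = Av₀ = (1, 1, 1)
w2 = Aw1 = (8, 5, 3)
The requested component of w2 is 8.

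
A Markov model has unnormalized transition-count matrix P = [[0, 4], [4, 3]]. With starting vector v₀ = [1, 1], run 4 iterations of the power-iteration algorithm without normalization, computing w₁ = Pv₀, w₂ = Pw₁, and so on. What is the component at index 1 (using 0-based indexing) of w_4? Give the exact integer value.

1261

w1 = Pv₀ = (4, 7)
w2 = Pw1 = (28, 37)
w3 = Pw2 = (148, 223)
w4 = Pw3 = (892, 1261)
The requested component of w4 is 1261.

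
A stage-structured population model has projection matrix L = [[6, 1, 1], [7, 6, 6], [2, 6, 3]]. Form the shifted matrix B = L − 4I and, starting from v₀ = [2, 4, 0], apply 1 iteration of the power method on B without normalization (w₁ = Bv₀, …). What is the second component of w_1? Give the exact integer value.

B = L − 4I has rows (2, 1, 1); (7, 2, 6); (2, 6, -1)
w1 = Bv₀ = (8, 22, 28)
Requested component of w1: 22

22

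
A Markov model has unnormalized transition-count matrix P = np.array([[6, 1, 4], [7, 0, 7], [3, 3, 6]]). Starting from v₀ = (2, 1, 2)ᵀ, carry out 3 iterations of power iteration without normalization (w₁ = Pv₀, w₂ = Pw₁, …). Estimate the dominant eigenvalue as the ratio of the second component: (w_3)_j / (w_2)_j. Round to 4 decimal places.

12.1667

w1 = Pv₀ = (6·2 + 1·1 + 4·2; 7·2 + 0·1 + 7·2; 3·2 + 3·1 + 6·2) = (21, 28, 21)
w2 = Pw1 = (6·21 + 1·28 + 4·21; 7·21 + 0·28 + 7·21; 3·21 + 3·28 + 6·21) = (238, 294, 273)
w3 = Pw2 = (2814, 3577, 3234)
Ratio at component: 3577 / 294 = 12.1667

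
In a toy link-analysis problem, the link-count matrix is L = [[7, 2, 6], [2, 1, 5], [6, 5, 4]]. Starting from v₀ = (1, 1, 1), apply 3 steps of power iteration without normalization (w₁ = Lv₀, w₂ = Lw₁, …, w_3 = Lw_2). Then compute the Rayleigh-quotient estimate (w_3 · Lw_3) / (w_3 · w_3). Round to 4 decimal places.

13.4929

w1 = Lv₀ = (7·1 + 2·1 + 6·1; 2·1 + 1·1 + 5·1; 6·1 + 5·1 + 4·1) = (15, 8, 15)
w2 = Lw1 = (7·15 + 2·8 + 6·15; 2·15 + 1·8 + 5·15; 6·15 + 5·8 + 4·15) = (211, 113, 190)
w3 = Lw2 = (2843, 1485, 2591)
Lw3 = (38417, 20126, 34847)
w3·Lw3 = 2843·38417 + 1485·20126 + 2591·34847 = 229395218; w3·w3 = 2843·2843 + 1485·1485 + 2591·2591 = 17001155
λ ≈ 229395218/17001155 = 13.4929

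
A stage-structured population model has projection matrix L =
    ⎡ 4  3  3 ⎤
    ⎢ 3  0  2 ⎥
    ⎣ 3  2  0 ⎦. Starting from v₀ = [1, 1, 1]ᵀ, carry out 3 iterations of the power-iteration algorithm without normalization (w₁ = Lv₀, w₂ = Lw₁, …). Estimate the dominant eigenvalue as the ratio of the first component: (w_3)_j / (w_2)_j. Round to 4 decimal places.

7.4286

w1 = Lv₀ = (4·1 + 3·1 + 3·1; 3·1 + 0·1 + 2·1; 3·1 + 2·1 + 0·1) = (10, 5, 5)
w2 = Lw1 = (4·10 + 3·5 + 3·5; 3·10 + 0·5 + 2·5; 3·10 + 2·5 + 0·5) = (70, 40, 40)
w3 = Lw2 = (520, 290, 290)
Ratio at component: 520 / 70 = 7.4286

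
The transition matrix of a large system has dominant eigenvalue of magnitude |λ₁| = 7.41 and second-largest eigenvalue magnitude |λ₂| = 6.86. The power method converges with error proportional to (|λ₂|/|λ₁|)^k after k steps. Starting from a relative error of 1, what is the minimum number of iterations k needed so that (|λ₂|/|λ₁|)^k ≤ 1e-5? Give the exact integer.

150

|λ₂/λ₁| = 6.86/7.41 = 0.92578
Need k ≥ ln(1e-5) / ln(0.92578) = -11.5129 / -0.0771 ≈ 149.280
Smallest integer k satisfying the bound: 150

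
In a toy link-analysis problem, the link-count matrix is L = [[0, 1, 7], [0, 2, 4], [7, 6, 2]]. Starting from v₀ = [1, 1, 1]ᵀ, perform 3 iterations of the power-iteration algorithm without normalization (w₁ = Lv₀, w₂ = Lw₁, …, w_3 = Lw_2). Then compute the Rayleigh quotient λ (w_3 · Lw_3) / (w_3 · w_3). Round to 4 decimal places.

w1 = Lv₀ = (0·1 + 1·1 + 7·1; 0·1 + 2·1 + 4·1; 7·1 + 6·1 + 2·1) = (8, 6, 15)
w2 = Lw1 = (0·8 + 1·6 + 7·15; 0·8 + 2·6 + 4·15; 7·8 + 6·6 + 2·15) = (111, 72, 122)
w3 = Lw2 = (926, 632, 1453)
Lw3 = (10803, 7076, 13180)
w3·Lw3 = 926·10803 + 632·7076 + 1453·13180 = 33626150; w3·w3 = 926·926 + 632·632 + 1453·1453 = 3368109
λ ≈ 33626150/3368109 = 9.9837

λ ≈ 9.9837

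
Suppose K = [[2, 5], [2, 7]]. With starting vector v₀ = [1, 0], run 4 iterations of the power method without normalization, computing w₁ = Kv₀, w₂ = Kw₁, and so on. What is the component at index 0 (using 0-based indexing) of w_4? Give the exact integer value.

w1 = Kv₀ = (2, 2)
w2 = Kw1 = (14, 18)
w3 = Kw2 = (118, 154)
w4 = Kw3 = (1006, 1314)
The requested component of w4 is 1006.

1006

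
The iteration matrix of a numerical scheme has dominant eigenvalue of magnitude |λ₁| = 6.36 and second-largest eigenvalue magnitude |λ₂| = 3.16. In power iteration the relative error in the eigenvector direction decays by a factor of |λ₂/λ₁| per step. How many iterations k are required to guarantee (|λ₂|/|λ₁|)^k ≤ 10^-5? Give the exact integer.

|λ₂/λ₁| = 3.16/6.36 = 0.49686
Need k ≥ ln(10^-5) / ln(0.49686) = -11.5129 / -0.6995 ≈ 16.460
Smallest integer k satisfying the bound: 17

17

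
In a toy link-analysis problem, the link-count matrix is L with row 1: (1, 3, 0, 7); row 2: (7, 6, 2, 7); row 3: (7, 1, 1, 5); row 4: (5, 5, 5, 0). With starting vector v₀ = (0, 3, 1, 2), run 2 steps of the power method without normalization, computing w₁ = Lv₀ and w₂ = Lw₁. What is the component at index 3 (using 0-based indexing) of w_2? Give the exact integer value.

w1 = Lv₀ = (1·0 + 3·3 + 0·1 + 7·2; 7·0 + 6·3 + 2·1 + 7·2; 7·0 + 1·3 + 1·1 + 5·2; 5·0 + 5·3 + 5·1 + 0·2) = (23, 34, 14, 20)
w2 = Lw1 = (1·23 + 3·34 + 0·14 + 7·20; 7·23 + 6·34 + 2·14 + 7·20; 7·23 + 1·34 + 1·14 + 5·20; 5·23 + 5·34 + 5·14 + 0·20) = (265, 533, 309, 355)
The requested component of w2 is 355.

355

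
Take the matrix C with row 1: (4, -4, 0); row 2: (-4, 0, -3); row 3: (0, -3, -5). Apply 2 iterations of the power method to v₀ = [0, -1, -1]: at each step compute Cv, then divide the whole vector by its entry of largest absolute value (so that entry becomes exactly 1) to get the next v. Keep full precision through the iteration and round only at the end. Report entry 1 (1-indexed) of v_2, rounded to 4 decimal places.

Cv0 = (4.00000, 3.00000, 8.00000); divide by 8.00000 → v1 = (0.50000, 0.37500, 1.00000)
Cv1 = (0.50000, -5.00000, -6.12500); divide by -6.12500 → v2 = (-0.08163, 0.81633, 1.00000)
Requested entry of v2: 4/-49 = -0.0816

-0.0816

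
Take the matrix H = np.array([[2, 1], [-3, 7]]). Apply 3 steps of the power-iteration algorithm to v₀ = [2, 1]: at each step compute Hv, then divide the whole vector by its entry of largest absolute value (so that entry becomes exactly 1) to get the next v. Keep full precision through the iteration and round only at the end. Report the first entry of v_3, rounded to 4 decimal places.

Hv0 = (5.00000, 1.00000); divide by 5.00000 → v1 = (1.00000, 0.20000)
Hv1 = (2.20000, -1.60000); divide by 2.20000 → v2 = (1.00000, -0.72727)
Hv2 = (1.27273, -8.09091); divide by -8.09091 → v3 = (-0.15730, 1.00000)
Requested entry of v3: 14/-89 = -0.1573

-0.1573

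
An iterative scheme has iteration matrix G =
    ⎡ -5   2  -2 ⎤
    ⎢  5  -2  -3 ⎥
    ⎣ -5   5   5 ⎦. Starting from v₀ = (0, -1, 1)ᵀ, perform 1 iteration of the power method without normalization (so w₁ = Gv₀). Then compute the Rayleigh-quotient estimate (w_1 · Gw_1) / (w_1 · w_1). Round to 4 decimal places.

w1 = Gv₀ = ((-5)·0 + 2·(-1) + (-2)·1; 5·0 + (-2)·(-1) + (-3)·1; (-5)·0 + 5·(-1) + 5·1) = (-4, -1, 0)
Gw1 = (18, -18, 15)
w1·Gw1 = (-4)·18 + (-1)·(-18) + 0·15 = -54; w1·w1 = (-4)·(-4) + (-1)·(-1) + 0·0 = 17
λ ≈ -54/17 = -3.1765

λ ≈ -3.1765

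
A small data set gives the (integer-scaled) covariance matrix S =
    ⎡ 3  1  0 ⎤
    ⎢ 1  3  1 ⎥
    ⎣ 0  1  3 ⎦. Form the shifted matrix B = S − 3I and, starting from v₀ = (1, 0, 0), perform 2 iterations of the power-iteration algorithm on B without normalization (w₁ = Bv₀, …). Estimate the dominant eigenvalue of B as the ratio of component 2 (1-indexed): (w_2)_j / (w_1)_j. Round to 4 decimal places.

μ ≈ 0.0000

B = S − 3I has rows (0, 1, 0); (1, 0, 1); (0, 1, 0)
w1 = Bv₀ = (0·1 + 1·0 + 0·0; 1·1 + 0·0 + 1·0; 0·1 + 1·0 + 0·0) = (0, 1, 0)
w2 = Bw1 = (0·0 + 1·1 + 0·0; 1·0 + 0·1 + 1·0; 0·0 + 1·1 + 0·0) = (1, 0, 1)
Ratio: 0/1 = 0.0000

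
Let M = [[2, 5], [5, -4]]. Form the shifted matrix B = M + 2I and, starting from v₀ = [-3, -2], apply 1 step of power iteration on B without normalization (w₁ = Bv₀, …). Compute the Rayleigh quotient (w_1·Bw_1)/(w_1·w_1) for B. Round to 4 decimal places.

B = M + 2I has rows (4, 5); (5, -2)
w1 = Bv₀ = (-22, -11)
Bw1 = (-143, -88)
w1·Bw1 = 4114; w1·w1 = 605; μ ≈ 4114/605 = 6.8000

μ ≈ 6.8000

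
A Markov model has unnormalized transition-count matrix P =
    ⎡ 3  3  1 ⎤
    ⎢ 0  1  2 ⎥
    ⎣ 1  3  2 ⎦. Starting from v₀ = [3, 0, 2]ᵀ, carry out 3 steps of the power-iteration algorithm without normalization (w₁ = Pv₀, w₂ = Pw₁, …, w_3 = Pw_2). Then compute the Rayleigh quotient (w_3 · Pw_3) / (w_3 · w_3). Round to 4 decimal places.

w1 = Pv₀ = (3·3 + 3·0 + 1·2; 0·3 + 1·0 + 2·2; 1·3 + 3·0 + 2·2) = (11, 4, 7)
w2 = Pw1 = (3·11 + 3·4 + 1·7; 0·11 + 1·4 + 2·7; 1·11 + 3·4 + 2·7) = (52, 18, 37)
w3 = Pw2 = (247, 92, 180)
Pw3 = (1197, 452, 883)
w3·Pw3 = 247·1197 + 92·452 + 180·883 = 496183; w3·w3 = 247·247 + 92·92 + 180·180 = 101873
λ ≈ 496183/101873 = 4.8706

λ ≈ 4.8706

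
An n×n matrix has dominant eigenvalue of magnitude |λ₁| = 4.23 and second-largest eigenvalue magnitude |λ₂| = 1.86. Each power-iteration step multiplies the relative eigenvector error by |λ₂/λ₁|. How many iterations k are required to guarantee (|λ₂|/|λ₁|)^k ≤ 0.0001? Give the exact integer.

|λ₂/λ₁| = 1.86/4.23 = 0.43972
Need k ≥ ln(0.0001) / ln(0.43972) = -9.2103 / -0.8216 ≈ 11.210
Smallest integer k satisfying the bound: 12

12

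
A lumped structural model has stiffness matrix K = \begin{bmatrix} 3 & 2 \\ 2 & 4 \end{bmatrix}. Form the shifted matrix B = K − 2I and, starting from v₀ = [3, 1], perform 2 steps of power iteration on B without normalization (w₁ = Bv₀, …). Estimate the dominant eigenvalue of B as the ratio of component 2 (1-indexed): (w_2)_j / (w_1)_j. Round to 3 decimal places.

B = K − 2I has rows (1, 2); (2, 2)
w1 = Bv₀ = (1·3 + 2·1; 2·3 + 2·1) = (5, 8)
w2 = Bw1 = (1·5 + 2·8; 2·5 + 2·8) = (21, 26)
Ratio: 26/8 = 3.250

μ ≈ 3.250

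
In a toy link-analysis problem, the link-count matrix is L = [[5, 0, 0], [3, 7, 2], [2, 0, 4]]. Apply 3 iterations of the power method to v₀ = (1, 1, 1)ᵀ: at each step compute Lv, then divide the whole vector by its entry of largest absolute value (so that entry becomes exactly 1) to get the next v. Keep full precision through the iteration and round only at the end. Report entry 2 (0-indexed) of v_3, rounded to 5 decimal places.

0.20217

Lv0 = (5.000000, 12.000000, 6.000000); divide by 12.000000 → v1 = (0.416667, 1.000000, 0.500000)
Lv1 = (2.083333, 9.250000, 2.833333); divide by 9.250000 → v2 = (0.225225, 1.000000, 0.306306)
Lv2 = (1.126126, 8.288288, 1.675676); divide by 8.288288 → v3 = (0.135870, 1.000000, 0.202174)
Requested entry of v3: 186/920 = 0.20217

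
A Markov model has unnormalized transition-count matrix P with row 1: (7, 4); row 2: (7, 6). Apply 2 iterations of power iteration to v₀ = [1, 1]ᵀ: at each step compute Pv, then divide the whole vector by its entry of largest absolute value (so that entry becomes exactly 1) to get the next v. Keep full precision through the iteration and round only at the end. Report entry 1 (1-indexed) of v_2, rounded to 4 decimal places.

Pv0 = (11.00000, 13.00000); divide by 13.00000 → v1 = (0.84615, 1.00000)
Pv1 = (9.92308, 11.92308); divide by 11.92308 → v2 = (0.83226, 1.00000)
Requested entry of v2: 129/155 = 0.8323

0.8323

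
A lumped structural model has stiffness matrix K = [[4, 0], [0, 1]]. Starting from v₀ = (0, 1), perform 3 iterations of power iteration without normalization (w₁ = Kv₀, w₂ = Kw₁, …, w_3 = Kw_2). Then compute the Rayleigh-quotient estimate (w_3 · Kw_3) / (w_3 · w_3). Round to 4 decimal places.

1.0000

w1 = Kv₀ = (4·0 + 0·1; 0·0 + 1·1) = (0, 1)
w2 = Kw1 = (4·0 + 0·1; 0·0 + 1·1) = (0, 1)
w3 = Kw2 = (0, 1)
Kw3 = (0, 1)
w3·Kw3 = 0·0 + 1·1 = 1; w3·w3 = 0·0 + 1·1 = 1
λ ≈ 1/1 = 1.0000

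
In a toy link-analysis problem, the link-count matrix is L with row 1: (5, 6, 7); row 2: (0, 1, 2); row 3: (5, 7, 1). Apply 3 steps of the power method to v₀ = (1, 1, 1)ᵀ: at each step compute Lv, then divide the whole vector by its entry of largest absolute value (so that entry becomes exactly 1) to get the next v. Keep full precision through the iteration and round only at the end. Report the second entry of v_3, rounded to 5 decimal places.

Lv0 = (18.000000, 3.000000, 13.000000); divide by 18.000000 → v1 = (1.000000, 0.166667, 0.722222)
Lv1 = (11.055556, 1.611111, 6.888889); divide by 11.055556 → v2 = (1.000000, 0.145729, 0.623116)
Lv2 = (10.236181, 1.391960, 6.643216); divide by 10.236181 → v3 = (1.000000, 0.135984, 0.648994)
Requested entry of v3: 277/2037 = 0.13598

0.13598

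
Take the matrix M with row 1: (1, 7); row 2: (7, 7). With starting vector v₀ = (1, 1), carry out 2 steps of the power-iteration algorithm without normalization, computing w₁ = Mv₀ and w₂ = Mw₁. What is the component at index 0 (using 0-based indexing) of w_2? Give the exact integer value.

106

w1 = Mv₀ = (8, 14)
w2 = Mw1 = (106, 154)
The requested component of w2 is 106.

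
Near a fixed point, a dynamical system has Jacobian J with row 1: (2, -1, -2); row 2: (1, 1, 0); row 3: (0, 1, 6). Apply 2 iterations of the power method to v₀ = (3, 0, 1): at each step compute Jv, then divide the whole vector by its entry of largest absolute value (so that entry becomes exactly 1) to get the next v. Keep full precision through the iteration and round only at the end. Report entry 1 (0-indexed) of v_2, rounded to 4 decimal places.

0.1795

Jv0 = (4.00000, 3.00000, 6.00000); divide by 6.00000 → v1 = (0.66667, 0.50000, 1.00000)
Jv1 = (-1.16667, 1.16667, 6.50000); divide by 6.50000 → v2 = (-0.17949, 0.17949, 1.00000)
Requested entry of v2: 7/39 = 0.1795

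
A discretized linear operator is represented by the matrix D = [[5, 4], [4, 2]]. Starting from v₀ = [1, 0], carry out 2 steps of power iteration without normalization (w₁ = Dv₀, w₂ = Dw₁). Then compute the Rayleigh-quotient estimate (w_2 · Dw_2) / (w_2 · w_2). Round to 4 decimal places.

w1 = Dv₀ = (5, 4)
w2 = Dw1 = (41, 28)
Dw2 = (317, 220)
w2·Dw2 = 41·317 + 28·220 = 19157; w2·w2 = 41·41 + 28·28 = 2465
λ ≈ 19157/2465 = 7.7716

7.7716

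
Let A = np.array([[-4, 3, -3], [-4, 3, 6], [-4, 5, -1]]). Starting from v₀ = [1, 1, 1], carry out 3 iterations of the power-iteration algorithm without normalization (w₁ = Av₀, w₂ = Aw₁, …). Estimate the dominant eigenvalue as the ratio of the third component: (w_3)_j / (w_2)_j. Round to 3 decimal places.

λ ≈ -0.244

w1 = Av₀ = ((-4)·1 + 3·1 + (-3)·1; (-4)·1 + 3·1 + 6·1; (-4)·1 + 5·1 + (-1)·1) = (-4, 5, 0)
w2 = Aw1 = ((-4)·(-4) + 3·5 + (-3)·0; (-4)·(-4) + 3·5 + 6·0; (-4)·(-4) + 5·5 + (-1)·0) = (31, 31, 41)
w3 = Aw2 = (-154, 215, -10)
Ratio at component: -10 / 41 = -0.244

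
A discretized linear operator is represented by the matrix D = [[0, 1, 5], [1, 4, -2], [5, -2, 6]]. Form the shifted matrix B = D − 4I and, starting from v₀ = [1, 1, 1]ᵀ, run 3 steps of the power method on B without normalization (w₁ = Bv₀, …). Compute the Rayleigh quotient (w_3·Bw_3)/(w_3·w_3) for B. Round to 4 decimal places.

4.5893

B = D − 4I has rows (-4, 1, 5); (1, 0, -2); (5, -2, 2)
w1 = Bv₀ = ((-4)·1 + 1·1 + 5·1; 1·1 + 0·1 + (-2)·1; 5·1 + (-2)·1 + 2·1) = (2, -1, 5)
w2 = Bw1 = ((-4)·2 + 1·(-1) + 5·5; 1·2 + 0·(-1) + (-2)·5; 5·2 + (-2)·(-1) + 2·5) = (16, -8, 22)
w3 = Bw2 = (38, -28, 140)
Bw3 = (520, -242, 526)
w3·Bw3 = 100176; w3·w3 = 21828; μ ≈ 100176/21828 = 4.5893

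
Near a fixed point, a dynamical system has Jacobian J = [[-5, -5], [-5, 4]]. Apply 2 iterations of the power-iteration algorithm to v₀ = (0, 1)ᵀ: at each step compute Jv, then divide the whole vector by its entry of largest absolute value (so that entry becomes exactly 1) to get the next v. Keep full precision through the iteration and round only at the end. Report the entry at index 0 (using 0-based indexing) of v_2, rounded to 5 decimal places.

0.12195

Jv0 = (-5.000000, 4.000000); divide by -5.000000 → v1 = (1.000000, -0.800000)
Jv1 = (-1.000000, -8.200000); divide by -8.200000 → v2 = (0.121951, 1.000000)
Requested entry of v2: 5/41 = 0.12195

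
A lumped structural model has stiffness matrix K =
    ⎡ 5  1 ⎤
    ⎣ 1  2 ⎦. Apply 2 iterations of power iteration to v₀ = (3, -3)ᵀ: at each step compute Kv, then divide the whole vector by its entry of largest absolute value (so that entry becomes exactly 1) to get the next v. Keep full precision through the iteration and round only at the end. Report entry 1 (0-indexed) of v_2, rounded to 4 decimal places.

Kv0 = (12.00000, -3.00000); divide by 12.00000 → v1 = (1.00000, -0.25000)
Kv1 = (4.75000, 0.50000); divide by 4.75000 → v2 = (1.00000, 0.10526)
Requested entry of v2: 6/57 = 0.1053

0.1053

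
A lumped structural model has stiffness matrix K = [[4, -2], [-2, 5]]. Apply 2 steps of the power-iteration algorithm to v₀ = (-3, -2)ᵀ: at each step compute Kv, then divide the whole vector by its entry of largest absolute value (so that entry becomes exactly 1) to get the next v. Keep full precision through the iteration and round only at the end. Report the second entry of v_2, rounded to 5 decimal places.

Kv0 = (-8.000000, -4.000000); divide by -8.000000 → v1 = (1.000000, 0.500000)
Kv1 = (3.000000, 0.500000); divide by 3.000000 → v2 = (1.000000, 0.166667)
Requested entry of v2: -4/-24 = 0.16667

0.16667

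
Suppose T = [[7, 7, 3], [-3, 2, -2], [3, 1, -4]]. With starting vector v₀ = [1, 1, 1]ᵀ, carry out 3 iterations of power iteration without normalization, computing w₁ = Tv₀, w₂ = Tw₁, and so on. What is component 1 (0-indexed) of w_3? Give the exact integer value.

w1 = Tv₀ = (7·1 + 7·1 + 3·1; (-3)·1 + 2·1 + (-2)·1; 3·1 + 1·1 + (-4)·1) = (17, -3, 0)
w2 = Tw1 = (7·17 + 7·(-3) + 3·0; (-3)·17 + 2·(-3) + (-2)·0; 3·17 + 1·(-3) + (-4)·0) = (98, -57, 48)
w3 = Tw2 = (431, -504, 45)
The requested component of w3 is -504.

-504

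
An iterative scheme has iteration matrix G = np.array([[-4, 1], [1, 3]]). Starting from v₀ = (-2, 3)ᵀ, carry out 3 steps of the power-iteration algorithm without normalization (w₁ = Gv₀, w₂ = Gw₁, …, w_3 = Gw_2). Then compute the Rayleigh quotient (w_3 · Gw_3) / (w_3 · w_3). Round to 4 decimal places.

λ ≈ -2.7289

w1 = Gv₀ = (11, 7)
w2 = Gw1 = (-37, 32)
w3 = Gw2 = (180, 59)
Gw3 = (-661, 357)
w3·Gw3 = 180·(-661) + 59·357 = -97917; w3·w3 = 180·180 + 59·59 = 35881
λ ≈ -97917/35881 = -2.7289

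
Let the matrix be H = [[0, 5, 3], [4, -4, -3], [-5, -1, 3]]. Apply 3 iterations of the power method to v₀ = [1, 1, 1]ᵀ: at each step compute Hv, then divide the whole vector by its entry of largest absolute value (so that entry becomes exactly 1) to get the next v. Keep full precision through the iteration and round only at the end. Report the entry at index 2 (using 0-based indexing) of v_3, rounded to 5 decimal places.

Hv0 = (8.000000, -3.000000, -3.000000); divide by 8.000000 → v1 = (1.000000, -0.375000, -0.375000)
Hv1 = (-3.000000, 6.625000, -5.750000); divide by 6.625000 → v2 = (-0.452830, 1.000000, -0.867925)
Hv2 = (2.396226, -3.207547, -1.339623); divide by -3.207547 → v3 = (-0.747059, 1.000000, 0.417647)
Requested entry of v3: -71/-170 = 0.41765

0.41765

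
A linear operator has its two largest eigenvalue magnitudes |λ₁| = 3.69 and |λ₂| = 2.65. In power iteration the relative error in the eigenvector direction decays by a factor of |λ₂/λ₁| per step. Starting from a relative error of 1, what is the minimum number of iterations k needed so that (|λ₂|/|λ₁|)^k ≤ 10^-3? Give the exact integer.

|λ₂/λ₁| = 2.65/3.69 = 0.71816
Need k ≥ ln(10^-3) / ln(0.71816) = -6.9078 / -0.3311 ≈ 20.865
Smallest integer k satisfying the bound: 21

21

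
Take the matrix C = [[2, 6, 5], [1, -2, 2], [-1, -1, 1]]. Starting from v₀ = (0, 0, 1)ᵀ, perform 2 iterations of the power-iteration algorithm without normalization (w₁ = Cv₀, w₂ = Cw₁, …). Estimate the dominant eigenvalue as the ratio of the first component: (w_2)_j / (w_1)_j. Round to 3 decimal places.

w1 = Cv₀ = (2·0 + 6·0 + 5·1; 1·0 + (-2)·0 + 2·1; (-1)·0 + (-1)·0 + 1·1) = (5, 2, 1)
w2 = Cw1 = (2·5 + 6·2 + 5·1; 1·5 + (-2)·2 + 2·1; (-1)·5 + (-1)·2 + 1·1) = (27, 3, -6)
Ratio at component: 27 / 5 = 5.400

5.400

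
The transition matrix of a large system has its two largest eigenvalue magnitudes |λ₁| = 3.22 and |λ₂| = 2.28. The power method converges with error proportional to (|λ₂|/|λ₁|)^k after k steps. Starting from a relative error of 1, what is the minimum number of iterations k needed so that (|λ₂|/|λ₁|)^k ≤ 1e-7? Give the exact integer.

47

|λ₂/λ₁| = 2.28/3.22 = 0.70807
Need k ≥ ln(1e-7) / ln(0.70807) = -16.1181 / -0.3452 ≈ 46.691
Smallest integer k satisfying the bound: 47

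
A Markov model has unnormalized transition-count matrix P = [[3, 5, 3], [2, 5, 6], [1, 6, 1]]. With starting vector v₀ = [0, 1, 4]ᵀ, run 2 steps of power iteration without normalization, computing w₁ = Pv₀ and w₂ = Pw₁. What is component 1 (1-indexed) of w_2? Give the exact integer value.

226

w1 = Pv₀ = (17, 29, 10)
w2 = Pw1 = (226, 239, 201)
The requested component of w2 is 226.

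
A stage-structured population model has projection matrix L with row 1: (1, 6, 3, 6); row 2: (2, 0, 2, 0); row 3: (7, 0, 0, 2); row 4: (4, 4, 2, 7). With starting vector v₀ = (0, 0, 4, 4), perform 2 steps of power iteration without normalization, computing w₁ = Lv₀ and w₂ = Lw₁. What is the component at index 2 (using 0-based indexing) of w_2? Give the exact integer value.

324

w1 = Lv₀ = (36, 8, 8, 36)
w2 = Lw1 = (324, 88, 324, 444)
The requested component of w2 is 324.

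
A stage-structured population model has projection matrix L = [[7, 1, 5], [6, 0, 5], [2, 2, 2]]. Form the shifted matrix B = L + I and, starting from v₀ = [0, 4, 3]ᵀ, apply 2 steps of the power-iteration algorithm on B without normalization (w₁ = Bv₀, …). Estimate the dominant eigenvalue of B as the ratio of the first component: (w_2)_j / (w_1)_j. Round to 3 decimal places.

B = L + I has rows (8, 1, 5); (6, 1, 5); (2, 2, 3)
w1 = Bv₀ = (8·0 + 1·4 + 5·3; 6·0 + 1·4 + 5·3; 2·0 + 2·4 + 3·3) = (19, 19, 17)
w2 = Bw1 = (8·19 + 1·19 + 5·17; 6·19 + 1·19 + 5·17; 2·19 + 2·19 + 3·17) = (256, 218, 127)
Ratio: 256/19 = 13.474

μ ≈ 13.474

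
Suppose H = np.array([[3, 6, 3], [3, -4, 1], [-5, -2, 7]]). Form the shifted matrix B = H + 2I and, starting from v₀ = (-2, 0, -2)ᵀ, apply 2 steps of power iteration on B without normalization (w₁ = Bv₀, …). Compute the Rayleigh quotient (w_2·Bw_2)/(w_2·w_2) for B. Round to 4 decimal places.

7.1392

B = H + 2I has rows (5, 6, 3); (3, -2, 1); (-5, -2, 9)
w1 = Bv₀ = (5·(-2) + 6·0 + 3·(-2); 3·(-2) + (-2)·0 + 1·(-2); (-5)·(-2) + (-2)·0 + 9·(-2)) = (-16, -8, -8)
w2 = Bw1 = (5·(-16) + 6·(-8) + 3·(-8); 3·(-16) + (-2)·(-8) + 1·(-8); (-5)·(-16) + (-2)·(-8) + 9·(-8)) = (-152, -40, 24)
Bw2 = (-928, -352, 1056)
w2·Bw2 = 180480; w2·w2 = 25280; μ ≈ 180480/25280 = 7.1392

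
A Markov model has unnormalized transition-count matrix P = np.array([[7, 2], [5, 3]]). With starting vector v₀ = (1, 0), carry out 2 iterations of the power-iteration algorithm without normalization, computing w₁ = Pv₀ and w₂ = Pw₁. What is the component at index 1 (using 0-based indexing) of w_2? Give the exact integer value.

50

w1 = Pv₀ = (7·1 + 2·0; 5·1 + 3·0) = (7, 5)
w2 = Pw1 = (7·7 + 2·5; 5·7 + 3·5) = (59, 50)
The requested component of w2 is 50.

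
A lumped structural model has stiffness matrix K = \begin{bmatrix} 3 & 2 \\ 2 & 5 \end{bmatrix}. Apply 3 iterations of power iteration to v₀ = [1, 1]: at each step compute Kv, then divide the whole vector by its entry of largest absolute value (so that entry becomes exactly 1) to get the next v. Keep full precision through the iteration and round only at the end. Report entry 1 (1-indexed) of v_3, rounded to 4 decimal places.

Kv0 = (5.00000, 7.00000); divide by 7.00000 → v1 = (0.71429, 1.00000)
Kv1 = (4.14286, 6.42857); divide by 6.42857 → v2 = (0.64444, 1.00000)
Kv2 = (3.93333, 6.28889); divide by 6.28889 → v3 = (0.62544, 1.00000)
Requested entry of v3: 177/283 = 0.6254

0.6254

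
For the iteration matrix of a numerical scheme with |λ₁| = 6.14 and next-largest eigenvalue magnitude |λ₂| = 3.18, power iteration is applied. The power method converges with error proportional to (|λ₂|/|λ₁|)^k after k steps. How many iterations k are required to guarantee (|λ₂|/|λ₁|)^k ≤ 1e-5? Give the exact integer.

18

|λ₂/λ₁| = 3.18/6.14 = 0.51792
Need k ≥ ln(1e-5) / ln(0.51792) = -11.5129 / -0.6579 ≈ 17.498
Smallest integer k satisfying the bound: 18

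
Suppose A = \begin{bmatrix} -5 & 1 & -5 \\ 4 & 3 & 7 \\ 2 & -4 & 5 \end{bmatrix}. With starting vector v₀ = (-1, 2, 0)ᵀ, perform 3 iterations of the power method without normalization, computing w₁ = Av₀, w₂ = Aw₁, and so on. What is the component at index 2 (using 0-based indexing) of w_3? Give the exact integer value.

w1 = Av₀ = ((-5)·(-1) + 1·2 + (-5)·0; 4·(-1) + 3·2 + 7·0; 2·(-1) + (-4)·2 + 5·0) = (7, 2, -10)
w2 = Aw1 = ((-5)·7 + 1·2 + (-5)·(-10); 4·7 + 3·2 + 7·(-10); 2·7 + (-4)·2 + 5·(-10)) = (17, -36, -44)
w3 = Aw2 = (99, -348, -42)
The requested component of w3 is -42.

-42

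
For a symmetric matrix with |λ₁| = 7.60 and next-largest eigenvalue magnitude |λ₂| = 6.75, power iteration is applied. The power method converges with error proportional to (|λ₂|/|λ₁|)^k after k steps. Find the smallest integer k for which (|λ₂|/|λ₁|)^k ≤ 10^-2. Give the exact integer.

39

|λ₂/λ₁| = 6.75/7.60 = 0.88816
Need k ≥ ln(10^-2) / ln(0.88816) = -4.6052 / -0.1186 ≈ 38.828
Smallest integer k satisfying the bound: 39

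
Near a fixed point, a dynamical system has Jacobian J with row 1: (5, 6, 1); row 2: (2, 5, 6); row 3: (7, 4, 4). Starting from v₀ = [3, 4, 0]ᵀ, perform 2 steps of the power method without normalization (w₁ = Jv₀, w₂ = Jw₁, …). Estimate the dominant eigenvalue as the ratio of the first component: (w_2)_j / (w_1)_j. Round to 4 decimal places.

9.9487

w1 = Jv₀ = (39, 26, 37)
w2 = Jw1 = (388, 430, 525)
Ratio at component: 388 / 39 = 9.9487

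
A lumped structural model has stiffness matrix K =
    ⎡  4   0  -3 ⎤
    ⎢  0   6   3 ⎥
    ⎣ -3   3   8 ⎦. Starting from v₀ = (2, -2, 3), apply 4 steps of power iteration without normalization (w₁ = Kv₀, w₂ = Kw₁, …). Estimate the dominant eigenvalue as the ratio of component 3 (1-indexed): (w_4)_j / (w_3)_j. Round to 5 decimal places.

w1 = Kv₀ = (-1, -3, 12)
w2 = Kw1 = (-40, 18, 90)
w3 = Kw2 = (-430, 378, 894)
w4 = Kw3 = (-4402, 4950, 9576)
Ratio at component: 9576 / 894 = 10.71141

λ ≈ 10.71141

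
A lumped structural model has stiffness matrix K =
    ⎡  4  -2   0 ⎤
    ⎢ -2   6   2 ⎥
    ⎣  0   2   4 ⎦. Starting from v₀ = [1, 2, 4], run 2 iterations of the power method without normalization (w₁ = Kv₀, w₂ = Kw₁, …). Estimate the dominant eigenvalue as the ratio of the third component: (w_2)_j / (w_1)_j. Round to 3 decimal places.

λ ≈ 5.800

w1 = Kv₀ = (4·1 + (-2)·2 + 0·4; (-2)·1 + 6·2 + 2·4; 0·1 + 2·2 + 4·4) = (0, 18, 20)
w2 = Kw1 = (4·0 + (-2)·18 + 0·20; (-2)·0 + 6·18 + 2·20; 0·0 + 2·18 + 4·20) = (-36, 148, 116)
Ratio at component: 116 / 20 = 5.800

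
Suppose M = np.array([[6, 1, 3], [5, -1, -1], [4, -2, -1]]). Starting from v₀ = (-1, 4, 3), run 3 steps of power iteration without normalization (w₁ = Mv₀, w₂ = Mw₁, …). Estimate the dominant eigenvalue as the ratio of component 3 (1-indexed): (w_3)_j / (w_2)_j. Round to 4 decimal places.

w1 = Mv₀ = (7, -12, -15)
w2 = Mw1 = (-15, 62, 67)
w3 = Mw2 = (173, -204, -251)
Ratio at component: -251 / 67 = -3.7463

-3.7463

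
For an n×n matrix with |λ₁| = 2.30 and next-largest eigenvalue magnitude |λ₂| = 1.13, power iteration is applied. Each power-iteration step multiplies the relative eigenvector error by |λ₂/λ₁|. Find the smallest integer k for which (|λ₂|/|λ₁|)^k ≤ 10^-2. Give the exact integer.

7

|λ₂/λ₁| = 1.13/2.30 = 0.49130
Need k ≥ ln(10^-2) / ln(0.49130) = -4.6052 / -0.7107 ≈ 6.480
Smallest integer k satisfying the bound: 7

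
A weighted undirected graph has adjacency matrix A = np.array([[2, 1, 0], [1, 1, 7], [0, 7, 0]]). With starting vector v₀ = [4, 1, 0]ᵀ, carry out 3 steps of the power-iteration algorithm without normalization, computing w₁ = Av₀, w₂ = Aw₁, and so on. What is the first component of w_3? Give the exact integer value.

109

w1 = Av₀ = (9, 5, 7)
w2 = Aw1 = (23, 63, 35)
w3 = Aw2 = (109, 331, 441)
The requested component of w3 is 109.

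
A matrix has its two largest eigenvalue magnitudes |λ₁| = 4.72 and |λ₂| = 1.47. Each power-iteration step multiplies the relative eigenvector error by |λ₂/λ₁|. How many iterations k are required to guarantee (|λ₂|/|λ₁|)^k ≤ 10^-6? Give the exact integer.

|λ₂/λ₁| = 1.47/4.72 = 0.31144
Need k ≥ ln(10^-6) / ln(0.31144) = -13.8155 / -1.1665 ≈ 11.843
Smallest integer k satisfying the bound: 12

12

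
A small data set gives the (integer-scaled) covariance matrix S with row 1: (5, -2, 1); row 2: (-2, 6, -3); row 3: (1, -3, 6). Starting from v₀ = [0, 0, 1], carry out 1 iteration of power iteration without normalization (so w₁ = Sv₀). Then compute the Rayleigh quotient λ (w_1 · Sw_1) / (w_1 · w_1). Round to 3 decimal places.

8.848

w1 = Sv₀ = (5·0 + (-2)·0 + 1·1; (-2)·0 + 6·0 + (-3)·1; 1·0 + (-3)·0 + 6·1) = (1, -3, 6)
Sw1 = (17, -38, 46)
w1·Sw1 = 1·17 + (-3)·(-38) + 6·46 = 407; w1·w1 = 1·1 + (-3)·(-3) + 6·6 = 46
λ ≈ 407/46 = 8.848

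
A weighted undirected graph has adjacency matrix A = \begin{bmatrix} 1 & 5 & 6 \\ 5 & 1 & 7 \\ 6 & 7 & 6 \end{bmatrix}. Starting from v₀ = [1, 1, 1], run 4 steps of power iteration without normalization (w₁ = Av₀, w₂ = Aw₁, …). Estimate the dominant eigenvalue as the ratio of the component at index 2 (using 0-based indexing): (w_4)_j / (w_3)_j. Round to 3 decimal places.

λ ≈ 15.176

w1 = Av₀ = (1·1 + 5·1 + 6·1; 5·1 + 1·1 + 7·1; 6·1 + 7·1 + 6·1) = (12, 13, 19)
w2 = Aw1 = (1·12 + 5·13 + 6·19; 5·12 + 1·13 + 7·19; 6·12 + 7·13 + 6·19) = (191, 206, 277)
w3 = Aw2 = (2883, 3100, 4250)
w4 = Aw3 = (43883, 47265, 64498)
Ratio at component: 64498 / 4250 = 15.176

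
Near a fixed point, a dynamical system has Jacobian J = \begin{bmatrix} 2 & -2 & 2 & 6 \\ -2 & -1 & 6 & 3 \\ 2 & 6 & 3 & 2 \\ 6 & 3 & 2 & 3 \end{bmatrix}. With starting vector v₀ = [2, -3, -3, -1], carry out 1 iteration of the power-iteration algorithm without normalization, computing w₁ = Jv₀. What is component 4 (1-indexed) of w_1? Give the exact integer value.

w1 = Jv₀ = (-2, -22, -25, -6)
The requested component of w1 is -6.

-6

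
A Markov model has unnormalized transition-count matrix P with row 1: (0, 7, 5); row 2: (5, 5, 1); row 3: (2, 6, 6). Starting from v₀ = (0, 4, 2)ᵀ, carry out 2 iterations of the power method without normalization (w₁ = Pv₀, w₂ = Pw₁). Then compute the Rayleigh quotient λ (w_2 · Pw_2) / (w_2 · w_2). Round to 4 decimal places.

λ ≈ 12.3158

w1 = Pv₀ = (0·0 + 7·4 + 5·2; 5·0 + 5·4 + 1·2; 2·0 + 6·4 + 6·2) = (38, 22, 36)
w2 = Pw1 = (0·38 + 7·22 + 5·36; 5·38 + 5·22 + 1·36; 2·38 + 6·22 + 6·36) = (334, 336, 424)
Pw2 = (4472, 3774, 5228)
w2·Pw2 = 334·4472 + 336·3774 + 424·5228 = 4978384; w2·w2 = 334·334 + 336·336 + 424·424 = 404228
λ ≈ 4978384/404228 = 12.3158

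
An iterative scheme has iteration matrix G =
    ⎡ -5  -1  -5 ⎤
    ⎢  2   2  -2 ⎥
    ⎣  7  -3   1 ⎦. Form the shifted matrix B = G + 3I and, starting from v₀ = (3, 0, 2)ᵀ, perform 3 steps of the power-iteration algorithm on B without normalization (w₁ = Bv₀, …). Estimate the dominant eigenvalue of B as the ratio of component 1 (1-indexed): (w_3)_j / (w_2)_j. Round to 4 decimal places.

B = G + 3I has rows (-2, -1, -5); (2, 5, -2); (7, -3, 4)
w1 = Bv₀ = ((-2)·3 + (-1)·0 + (-5)·2; 2·3 + 5·0 + (-2)·2; 7·3 + (-3)·0 + 4·2) = (-16, 2, 29)
w2 = Bw1 = ((-2)·(-16) + (-1)·2 + (-5)·29; 2·(-16) + 5·2 + (-2)·29; 7·(-16) + (-3)·2 + 4·29) = (-115, -80, -2)
w3 = Bw2 = (320, -626, -573)
Ratio: 320/-115 = -2.7826

-2.7826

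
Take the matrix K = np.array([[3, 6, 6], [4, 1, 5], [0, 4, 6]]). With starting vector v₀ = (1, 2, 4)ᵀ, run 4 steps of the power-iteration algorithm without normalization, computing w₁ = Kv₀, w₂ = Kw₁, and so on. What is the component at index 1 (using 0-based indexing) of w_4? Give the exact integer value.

w1 = Kv₀ = (39, 26, 32)
w2 = Kw1 = (465, 342, 296)
w3 = Kw2 = (5223, 3682, 3144)
w4 = Kw3 = (56625, 40294, 33592)
The requested component of w4 is 40294.

40294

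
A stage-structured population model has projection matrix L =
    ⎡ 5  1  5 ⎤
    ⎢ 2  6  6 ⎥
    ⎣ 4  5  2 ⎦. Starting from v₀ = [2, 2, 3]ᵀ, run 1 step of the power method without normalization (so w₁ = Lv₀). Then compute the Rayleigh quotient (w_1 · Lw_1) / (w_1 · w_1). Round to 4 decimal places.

w1 = Lv₀ = (5·2 + 1·2 + 5·3; 2·2 + 6·2 + 6·3; 4·2 + 5·2 + 2·3) = (27, 34, 24)
Lw1 = (289, 402, 326)
w1·Lw1 = 27·289 + 34·402 + 24·326 = 29295; w1·w1 = 27·27 + 34·34 + 24·24 = 2461
λ ≈ 29295/2461 = 11.9037

λ ≈ 11.9037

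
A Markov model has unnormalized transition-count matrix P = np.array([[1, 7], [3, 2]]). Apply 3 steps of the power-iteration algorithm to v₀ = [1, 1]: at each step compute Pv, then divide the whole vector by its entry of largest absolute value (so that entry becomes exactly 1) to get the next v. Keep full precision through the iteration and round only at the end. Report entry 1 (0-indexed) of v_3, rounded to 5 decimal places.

0.70107

Pv0 = (8.000000, 5.000000); divide by 8.000000 → v1 = (1.000000, 0.625000)
Pv1 = (5.375000, 4.250000); divide by 5.375000 → v2 = (1.000000, 0.790698)
Pv2 = (6.534884, 4.581395); divide by 6.534884 → v3 = (1.000000, 0.701068)
Requested entry of v3: 197/281 = 0.70107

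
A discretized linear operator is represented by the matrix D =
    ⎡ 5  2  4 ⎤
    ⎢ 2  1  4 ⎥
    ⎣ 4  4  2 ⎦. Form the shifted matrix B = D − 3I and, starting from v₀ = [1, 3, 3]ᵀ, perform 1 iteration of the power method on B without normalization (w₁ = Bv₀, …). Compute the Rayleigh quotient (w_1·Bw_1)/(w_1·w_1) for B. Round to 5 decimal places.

B = D − 3I has rows (2, 2, 4); (2, -2, 4); (4, 4, -1)
w1 = Bv₀ = (2·1 + 2·3 + 4·3; 2·1 + (-2)·3 + 4·3; 4·1 + 4·3 + (-1)·3) = (20, 8, 13)
Bw1 = (108, 76, 99)
w1·Bw1 = 4055; w1·w1 = 633; μ ≈ 4055/633 = 6.40600

6.40600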